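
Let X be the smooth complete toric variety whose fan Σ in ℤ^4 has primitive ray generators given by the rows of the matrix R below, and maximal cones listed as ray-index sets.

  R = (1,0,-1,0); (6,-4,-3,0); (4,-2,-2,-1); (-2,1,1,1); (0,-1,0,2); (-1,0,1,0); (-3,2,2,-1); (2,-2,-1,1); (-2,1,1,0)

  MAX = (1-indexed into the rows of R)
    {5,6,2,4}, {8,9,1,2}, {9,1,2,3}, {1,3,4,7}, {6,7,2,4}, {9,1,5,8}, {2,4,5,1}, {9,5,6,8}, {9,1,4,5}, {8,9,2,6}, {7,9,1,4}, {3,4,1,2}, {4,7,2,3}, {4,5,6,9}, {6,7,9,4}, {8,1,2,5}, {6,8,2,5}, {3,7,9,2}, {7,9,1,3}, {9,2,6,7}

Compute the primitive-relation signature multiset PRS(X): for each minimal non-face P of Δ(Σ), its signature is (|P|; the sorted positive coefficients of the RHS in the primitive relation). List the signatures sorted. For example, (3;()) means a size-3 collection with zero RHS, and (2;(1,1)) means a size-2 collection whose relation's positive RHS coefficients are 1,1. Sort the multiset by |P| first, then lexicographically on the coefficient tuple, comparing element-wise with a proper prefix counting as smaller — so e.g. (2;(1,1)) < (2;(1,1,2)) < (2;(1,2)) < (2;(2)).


11 minimal non-faces of Δ(Σ) (on 9 rays):

  {1,6}:  v_{1} + v_{6} = 0  ⇒ sig = (2;())
  {3,8}:  v_{3} + v_{8} = v_{2}  ⇒ sig = (2;(1))
  {4,8}:  v_{4} + v_{8} = v_{5}  ⇒ sig = (2;(1))
  {7,8}:  v_{7} + v_{8} = v_{6}  ⇒ sig = (2;(1))
  {3,5}:  v_{3} + v_{5} = v_{2} + v_{4}  ⇒ sig = (2;(1,1))
  {3,6}:  v_{3} + v_{6} = v_{2} + v_{7}  ⇒ sig = (2;(1,1))
  {5,7}:  v_{5} + v_{7} = v_{4} + v_{6}  ⇒ sig = (2;(1,1))
  {3,4,9}:  v_{3} + v_{4} + v_{9} = 0  ⇒ sig = (3;())
  {1,2,7}:  v_{1} + v_{2} + v_{7} = v_{3}  ⇒ sig = (3;(1))
  {2,4,9}:  v_{2} + v_{4} + v_{9} = v_{8}  ⇒ sig = (3;(1))
  {2,5,9}:  v_{2} + v_{5} + v_{9} = 2·v_{8}  ⇒ sig = (3;(2))

Hence PRS(X_Σ) =
    (2;())
    (2;(1))
    (2;(1))
    (2;(1))
    (2;(1,1))
    (2;(1,1))
    (2;(1,1))
    (3;())
    (3;(1))
    (3;(1))
    (3;(2))


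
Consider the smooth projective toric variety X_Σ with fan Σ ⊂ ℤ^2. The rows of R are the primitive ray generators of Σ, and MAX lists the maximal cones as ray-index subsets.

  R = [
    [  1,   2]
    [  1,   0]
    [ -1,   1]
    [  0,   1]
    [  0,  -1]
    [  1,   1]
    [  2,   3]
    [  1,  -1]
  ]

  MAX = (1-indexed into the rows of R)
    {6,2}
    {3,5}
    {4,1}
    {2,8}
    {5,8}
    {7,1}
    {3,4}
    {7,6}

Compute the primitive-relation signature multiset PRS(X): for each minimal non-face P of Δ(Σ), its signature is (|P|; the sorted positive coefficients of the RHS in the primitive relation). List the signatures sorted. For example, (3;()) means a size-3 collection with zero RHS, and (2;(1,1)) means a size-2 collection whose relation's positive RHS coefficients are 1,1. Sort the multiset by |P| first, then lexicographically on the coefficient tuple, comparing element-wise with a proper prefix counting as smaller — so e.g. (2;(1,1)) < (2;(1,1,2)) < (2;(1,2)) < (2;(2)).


The 20 primitive collections of Σ (r=8, n=2):

  P={3,8}:  v_{3} + v_{8} = 0  ⇒ sig = (2;())
  P={4,5}:  v_{4} + v_{5} = 0  ⇒ sig = (2;())
  P={1,5}:  v_{1} + v_{5} = v_{6}  ⇒ sig = (2;(1))
  P={1,6}:  v_{1} + v_{6} = v_{7}  ⇒ sig = (2;(1))
  P={2,3}:  v_{2} + v_{3} = v_{4}  ⇒ sig = (2;(1))
  P={2,4}:  v_{2} + v_{4} = v_{6}  ⇒ sig = (2;(1))
  P={2,5}:  v_{2} + v_{5} = v_{8}  ⇒ sig = (2;(1))
  P={4,6}:  v_{4} + v_{6} = v_{1}  ⇒ sig = (2;(1))
  P={4,8}:  v_{4} + v_{8} = v_{2}  ⇒ sig = (2;(1))
  P={5,6}:  v_{5} + v_{6} = v_{2}  ⇒ sig = (2;(1))
  P={1,8}:  v_{1} + v_{8} = v_{2} + v_{6}  ⇒ sig = (2;(1,1))
  P={3,7}:  v_{3} + v_{7} = v_{1} + 2·v_{4}  ⇒ sig = (2;(1,2))
  P={7,8}:  v_{7} + v_{8} = v_{2} + 2·v_{6}  ⇒ sig = (2;(1,2))
  P={1,2}:  v_{1} + v_{2} = 2·v_{6}  ⇒ sig = (2;(2))
  P={3,6}:  v_{3} + v_{6} = 2·v_{4}  ⇒ sig = (2;(2))
  P={4,7}:  v_{4} + v_{7} = 2·v_{1}  ⇒ sig = (2;(2))
  P={5,7}:  v_{5} + v_{7} = 2·v_{6}  ⇒ sig = (2;(2))
  P={6,8}:  v_{6} + v_{8} = 2·v_{2}  ⇒ sig = (2;(2))
  P={1,3}:  v_{1} + v_{3} = 3·v_{4}  ⇒ sig = (2;(3))
  P={2,7}:  v_{2} + v_{7} = 3·v_{6}  ⇒ sig = (2;(3))

Hence PRS(X_Σ) =
{ (2;()) ×2,  (2;(1)) ×8,  (2;(1,1)),  (2;(1,2)) ×2,  (2;(2)) ×5,  (2;(3)) ×2 }


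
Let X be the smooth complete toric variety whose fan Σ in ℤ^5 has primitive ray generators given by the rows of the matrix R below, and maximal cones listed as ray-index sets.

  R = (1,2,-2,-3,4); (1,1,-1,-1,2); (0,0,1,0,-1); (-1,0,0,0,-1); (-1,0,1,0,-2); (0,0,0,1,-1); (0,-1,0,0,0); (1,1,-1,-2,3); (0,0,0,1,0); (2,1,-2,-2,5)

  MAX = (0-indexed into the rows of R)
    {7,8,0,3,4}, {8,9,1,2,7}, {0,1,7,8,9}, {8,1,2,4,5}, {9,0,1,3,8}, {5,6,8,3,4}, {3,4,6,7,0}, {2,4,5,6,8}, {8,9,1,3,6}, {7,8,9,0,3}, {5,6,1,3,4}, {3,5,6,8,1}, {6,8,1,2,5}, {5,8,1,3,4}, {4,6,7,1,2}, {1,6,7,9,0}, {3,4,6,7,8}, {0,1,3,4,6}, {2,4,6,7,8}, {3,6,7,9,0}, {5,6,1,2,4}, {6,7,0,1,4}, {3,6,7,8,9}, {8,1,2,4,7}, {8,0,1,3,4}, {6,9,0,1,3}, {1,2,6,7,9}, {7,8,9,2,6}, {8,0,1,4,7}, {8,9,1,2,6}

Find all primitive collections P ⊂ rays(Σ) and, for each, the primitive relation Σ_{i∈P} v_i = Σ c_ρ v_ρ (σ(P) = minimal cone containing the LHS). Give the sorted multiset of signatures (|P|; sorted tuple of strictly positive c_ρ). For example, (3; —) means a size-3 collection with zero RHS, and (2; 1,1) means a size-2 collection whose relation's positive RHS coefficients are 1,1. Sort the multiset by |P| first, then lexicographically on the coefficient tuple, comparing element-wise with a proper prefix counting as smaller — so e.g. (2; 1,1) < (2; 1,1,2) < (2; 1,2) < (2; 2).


Primitive collections (10):

  P = {2,3}:  v_{2} + v_{3} = v_{4}  so sig = (2; 1)
  P = {4,9}:  v_{4} + v_{9} = v_{7}  so sig = (2; 1)
  P = {5,7}:  v_{5} + v_{7} = v_{1}  so sig = (2; 1)
  P = {0,2}:  v_{0} + v_{2} = v_{1} + v_{4} + v_{7}  so sig = (2; 1,1,1)
  P = {5,9}:  v_{5} + v_{9} = 2·v_{1} + v_{6} + v_{8}  so sig = (2; 1,1,2)
  P = {0,5}:  v_{0} + v_{5} = 2·v_{1} + v_{3}  so sig = (2; 1,2)
  P = {1,3,7}:  v_{1} + v_{3} + v_{7} = v_{0}  so sig = (3; 1)
  P = {0,6,8}:  v_{0} + v_{6} + v_{8} = v_{3} + v_{9}  so sig = (3; 1,1)
  P = {1,4,6,8}:  v_{1} + v_{4} + v_{6} + v_{8} = 0  so sig = (4; —)
  P = {1,6,7,8}:  v_{1} + v_{6} + v_{7} + v_{8} = v_{9}  so sig = (4; 1)

Sorted signature multiset PRS(X):
    (2; 1)
    (2; 1)
    (2; 1)
    (2; 1,1,1)
    (2; 1,1,2)
    (2; 1,2)
    (3; 1)
    (3; 1,1)
    (4; —)
    (4; 1)


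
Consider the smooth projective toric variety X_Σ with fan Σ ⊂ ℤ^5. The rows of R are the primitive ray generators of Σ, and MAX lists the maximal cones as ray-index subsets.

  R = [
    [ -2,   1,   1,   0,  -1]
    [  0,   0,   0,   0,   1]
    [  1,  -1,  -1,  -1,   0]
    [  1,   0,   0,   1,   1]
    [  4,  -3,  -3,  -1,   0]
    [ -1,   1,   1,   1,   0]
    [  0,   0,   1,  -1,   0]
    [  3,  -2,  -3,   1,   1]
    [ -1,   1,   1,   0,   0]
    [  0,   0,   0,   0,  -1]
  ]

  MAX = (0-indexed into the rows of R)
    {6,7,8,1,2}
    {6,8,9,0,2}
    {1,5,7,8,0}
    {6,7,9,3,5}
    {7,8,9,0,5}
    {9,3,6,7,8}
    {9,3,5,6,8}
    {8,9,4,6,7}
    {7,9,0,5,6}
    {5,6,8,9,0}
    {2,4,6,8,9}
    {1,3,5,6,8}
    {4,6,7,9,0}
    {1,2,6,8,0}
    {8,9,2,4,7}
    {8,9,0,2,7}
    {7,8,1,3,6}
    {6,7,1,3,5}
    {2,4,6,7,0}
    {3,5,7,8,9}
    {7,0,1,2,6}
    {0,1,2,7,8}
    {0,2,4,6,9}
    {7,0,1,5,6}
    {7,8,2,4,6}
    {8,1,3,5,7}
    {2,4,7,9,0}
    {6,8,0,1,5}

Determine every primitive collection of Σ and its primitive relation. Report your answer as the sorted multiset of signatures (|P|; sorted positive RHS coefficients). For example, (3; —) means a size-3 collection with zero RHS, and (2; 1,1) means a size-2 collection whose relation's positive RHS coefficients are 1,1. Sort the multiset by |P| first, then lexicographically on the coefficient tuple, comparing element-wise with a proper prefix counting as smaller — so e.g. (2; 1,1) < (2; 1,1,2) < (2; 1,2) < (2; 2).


The 11 primitive collections of Σ (r=10, n=5):

  • {1,9}:  v_{1} + v_{9} = 0  ⟹  sig = (2; —)
  • {2,5}:  v_{2} + v_{5} = 0  ⟹  sig = (2; —)
  • {0,3}:  v_{0} + v_{3} = v_{5}  ⟹  sig = (2; 1)
  • {1,4}:  v_{1} + v_{4} = v_{2} + v_{6} + v_{7}  ⟹  sig = (2; 1,1,1)
  • {2,3}:  v_{2} + v_{3} = v_{6} + v_{7} + v_{8}  ⟹  sig = (2; 1,1,1)
  • {4,5}:  v_{4} + v_{5} = v_{6} + v_{7} + v_{9}  ⟹  sig = (2; 1,1,1)
  • {3,4}:  v_{3} + v_{4} = 2·v_{6} + 2·v_{7} + v_{8} + v_{9}  ⟹  sig = (2; 1,1,2,2)
  • {0,4,8}:  v_{0} + v_{4} + v_{8} = v_{2} + v_{9}  ⟹  sig = (3; 1,1)
  • {0,6,7,8}:  v_{0} + v_{6} + v_{7} + v_{8} = 0  ⟹  sig = (4; —)
  • {2,6,7,9}:  v_{2} + v_{6} + v_{7} + v_{9} = v_{4}  ⟹  sig = (4; 1)
  • {5,6,7,8}:  v_{5} + v_{6} + v_{7} + v_{8} = v_{3}  ⟹  sig = (4; 1)

Hence PRS(X_Σ) =
{ (2; —) ×2,  (2; 1),  (2; 1,1,1) ×3,  (2; 1,1,2,2),  (3; 1,1),  (4; —),  (4; 1) ×2 }


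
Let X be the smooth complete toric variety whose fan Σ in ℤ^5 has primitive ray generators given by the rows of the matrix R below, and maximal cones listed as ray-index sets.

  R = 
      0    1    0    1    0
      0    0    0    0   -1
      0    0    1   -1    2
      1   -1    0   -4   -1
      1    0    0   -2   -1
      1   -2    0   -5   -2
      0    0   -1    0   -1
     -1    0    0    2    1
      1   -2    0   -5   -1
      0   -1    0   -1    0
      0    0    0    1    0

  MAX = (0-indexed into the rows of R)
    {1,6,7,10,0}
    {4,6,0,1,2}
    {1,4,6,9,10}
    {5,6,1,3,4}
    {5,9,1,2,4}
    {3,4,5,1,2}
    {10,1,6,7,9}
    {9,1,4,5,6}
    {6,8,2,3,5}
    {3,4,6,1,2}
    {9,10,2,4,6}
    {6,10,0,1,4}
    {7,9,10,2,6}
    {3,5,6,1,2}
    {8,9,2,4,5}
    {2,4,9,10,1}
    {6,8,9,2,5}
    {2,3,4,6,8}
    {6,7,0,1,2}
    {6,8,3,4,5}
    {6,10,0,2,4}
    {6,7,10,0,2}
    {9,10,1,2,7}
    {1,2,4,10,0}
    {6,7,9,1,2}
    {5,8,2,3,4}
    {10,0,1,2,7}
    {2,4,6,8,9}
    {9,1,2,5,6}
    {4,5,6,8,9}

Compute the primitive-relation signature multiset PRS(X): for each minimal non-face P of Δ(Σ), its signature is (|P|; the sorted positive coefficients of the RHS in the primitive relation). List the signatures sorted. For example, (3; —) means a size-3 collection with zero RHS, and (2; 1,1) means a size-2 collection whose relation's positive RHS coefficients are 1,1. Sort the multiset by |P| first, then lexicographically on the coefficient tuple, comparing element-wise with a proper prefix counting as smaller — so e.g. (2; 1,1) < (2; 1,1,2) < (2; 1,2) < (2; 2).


Σ has 16 primitive collections:

  P = {0,9}:  v_{0} + v_{9} = 0  →  sig = (2; —)
  P = {4,7}:  v_{4} + v_{7} = 0  →  sig = (2; —)
  P = {0,8}:  v_{0} + v_{8} = v_{3}  →  sig = (2; 1)
  P = {1,8}:  v_{1} + v_{8} = v_{5}  →  sig = (2; 1)
  P = {3,9}:  v_{3} + v_{9} = v_{8}  →  sig = (2; 1)
  P = {0,5}:  v_{0} + v_{5} = v_{1} + v_{3}  →  sig = (2; 1,1)
  P = {3,10}:  v_{3} + v_{10} = v_{4} + v_{9}  →  sig = (2; 1,1)
  P = {0,3}:  v_{0} + v_{3} = v_{1} + v_{2} + v_{4} + v_{6}  →  sig = (2; 1,1,1,1)
  P = {3,7}:  v_{3} + v_{7} = v_{1} + v_{2} + v_{6} + v_{9}  →  sig = (2; 1,1,1,1)
  P = {7,8}:  v_{7} + v_{8} = v_{1} + v_{2} + v_{6} + 2·v_{9}  →  sig = (2; 1,1,1,2)
  P = {5,10}:  v_{5} + v_{10} = v_{1} + v_{4} + 2·v_{9}  →  sig = (2; 1,1,2)
  P = {5,7}:  v_{5} + v_{7} = 2·v_{1} + v_{2} + v_{6} + 2·v_{9}  →  sig = (2; 1,1,2,2)
  P = {8,10}:  v_{8} + v_{10} = v_{4} + 2·v_{9}  →  sig = (2; 1,2)
  P = {1,2,6,10}:  v_{1} + v_{2} + v_{6} + v_{10} = 0  →  sig = (4; —)
  P = {2,4,5,6}:  v_{2} + v_{4} + v_{5} + v_{6} = 2·v_{3}  →  sig = (4; 2)
  P = {1,2,4,6,9}:  v_{1} + v_{2} + v_{4} + v_{6} + v_{9} = v_{3}  →  sig = (5; 1)

Sorted signature multiset PRS(X):
    |P|=2: 13 collections, coeffs (), (), (1), (1), (1), (1,1), (1,1), (1,1,1,1), (1,1,1,1), (1,1,1,2), (1,1,2), (1,1,2,2), (1,2)
    |P|=4: 2 collections, coeffs (), (2)
    |P|=5: 1 collection, coeffs (1)


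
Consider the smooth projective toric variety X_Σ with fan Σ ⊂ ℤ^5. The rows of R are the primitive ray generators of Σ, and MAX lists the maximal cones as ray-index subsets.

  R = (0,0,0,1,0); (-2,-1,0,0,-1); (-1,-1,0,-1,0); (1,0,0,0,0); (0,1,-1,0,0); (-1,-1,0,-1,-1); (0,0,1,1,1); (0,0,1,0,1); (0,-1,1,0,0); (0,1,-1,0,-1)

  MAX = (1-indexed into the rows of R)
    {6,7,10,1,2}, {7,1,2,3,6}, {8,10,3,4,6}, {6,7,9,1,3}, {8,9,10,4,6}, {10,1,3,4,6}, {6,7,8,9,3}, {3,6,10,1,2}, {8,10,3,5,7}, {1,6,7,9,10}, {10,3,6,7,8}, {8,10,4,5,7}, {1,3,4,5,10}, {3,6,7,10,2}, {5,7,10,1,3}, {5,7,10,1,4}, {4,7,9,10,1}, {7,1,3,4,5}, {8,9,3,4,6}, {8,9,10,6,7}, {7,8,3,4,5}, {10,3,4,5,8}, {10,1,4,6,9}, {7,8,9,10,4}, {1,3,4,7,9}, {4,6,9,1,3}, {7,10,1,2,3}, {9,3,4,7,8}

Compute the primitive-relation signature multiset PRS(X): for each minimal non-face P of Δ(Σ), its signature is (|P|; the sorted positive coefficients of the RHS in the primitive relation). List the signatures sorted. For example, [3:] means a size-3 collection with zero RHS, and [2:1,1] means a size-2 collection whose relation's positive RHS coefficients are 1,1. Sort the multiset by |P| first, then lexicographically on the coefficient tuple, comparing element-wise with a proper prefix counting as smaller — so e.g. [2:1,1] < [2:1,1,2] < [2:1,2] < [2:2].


Σ has 11 primitive collections:

  • {5,9}:  v_{5} + v_{9} = 0  ⟹  sig = [2:]
  • {1,8}:  v_{1} + v_{8} = v_{7}  ⟹  sig = [2:1]
  • {2,4}:  v_{2} + v_{4} = v_{1} + v_{6}  ⟹  sig = [2:1,1]
  • {5,6}:  v_{5} + v_{6} = v_{3} + v_{10}  ⟹  sig = [2:1,1]
  • {2,8}:  v_{2} + v_{8} = v_{3} + v_{6} + 2·v_{7} + v_{10}  ⟹  sig = [2:1,1,1,2]
  • {2,9}:  v_{2} + v_{9} = v_{1} + 2·v_{6} + v_{7}  ⟹  sig = [2:1,1,2]
  • {2,5}:  v_{2} + v_{5} = v_{1} + 2·v_{3} + v_{7} + 2·v_{10}  ⟹  sig = [2:1,1,2,2]
  • {3,9,10}:  v_{3} + v_{9} + v_{10} = v_{6}  ⟹  sig = [3:1]
  • {4,6,7}:  v_{4} + v_{6} + v_{7} = v_{9}  ⟹  sig = [3:1]
  • {3,4,7,10}:  v_{3} + v_{4} + v_{7} + v_{10} = 0  ⟹  sig = [4:]
  • {1,3,6,7,10}:  v_{1} + v_{3} + v_{6} + v_{7} + v_{10} = v_{2}  ⟹  sig = [5:1]

so the primitive-relation signature multiset is
    |P|=2: 7 collections, coeffs (), (1), (1,1), (1,1), (1,1,1,2), (1,1,2), (1,1,2,2)
    |P|=3: 2 collections, coeffs (1), (1)
    |P|=4: 1 collection, coeffs ()
    |P|=5: 1 collection, coeffs (1)


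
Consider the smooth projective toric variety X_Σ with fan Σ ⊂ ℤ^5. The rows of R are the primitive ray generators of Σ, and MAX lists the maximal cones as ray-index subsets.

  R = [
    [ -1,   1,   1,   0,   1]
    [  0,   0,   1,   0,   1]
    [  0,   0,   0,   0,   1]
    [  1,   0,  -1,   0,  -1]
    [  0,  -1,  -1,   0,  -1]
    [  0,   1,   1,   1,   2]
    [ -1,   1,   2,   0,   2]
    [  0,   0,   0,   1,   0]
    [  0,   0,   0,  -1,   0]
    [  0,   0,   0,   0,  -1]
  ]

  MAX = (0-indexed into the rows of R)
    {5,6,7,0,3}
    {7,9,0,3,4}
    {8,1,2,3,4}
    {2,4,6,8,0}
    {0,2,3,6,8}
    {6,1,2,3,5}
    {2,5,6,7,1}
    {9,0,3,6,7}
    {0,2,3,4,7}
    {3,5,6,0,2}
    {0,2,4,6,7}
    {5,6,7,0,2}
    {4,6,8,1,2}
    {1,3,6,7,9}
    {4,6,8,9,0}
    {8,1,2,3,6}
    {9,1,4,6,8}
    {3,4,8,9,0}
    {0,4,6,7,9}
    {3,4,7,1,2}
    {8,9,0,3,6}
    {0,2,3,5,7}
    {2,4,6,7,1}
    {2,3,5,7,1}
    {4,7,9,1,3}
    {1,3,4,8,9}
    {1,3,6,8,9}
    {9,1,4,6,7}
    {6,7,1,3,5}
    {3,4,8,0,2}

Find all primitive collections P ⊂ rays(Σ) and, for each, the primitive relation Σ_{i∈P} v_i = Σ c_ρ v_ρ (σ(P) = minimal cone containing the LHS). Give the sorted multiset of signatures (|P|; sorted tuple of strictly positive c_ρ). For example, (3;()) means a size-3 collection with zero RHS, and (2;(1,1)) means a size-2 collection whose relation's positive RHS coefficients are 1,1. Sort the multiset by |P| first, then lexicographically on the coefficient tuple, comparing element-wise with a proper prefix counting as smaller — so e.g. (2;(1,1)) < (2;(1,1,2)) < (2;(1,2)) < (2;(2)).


Primitive collections (8):

  P={2,9}:  v_{2} + v_{9} = 0  ⟹  sig = (2;())
  P={7,8}:  v_{7} + v_{8} = 0  ⟹  sig = (2;())
  P={0,1}:  v_{0} + v_{1} = v_{6}  ⟹  sig = (2;(1))
  P={4,5}:  v_{4} + v_{5} = v_{2} + v_{7}  ⟹  sig = (2;(1,1))
  P={5,8}:  v_{5} + v_{8} = v_{2} + v_{3} + v_{6}  ⟹  sig = (2;(1,1,1))
  P={5,9}:  v_{5} + v_{9} = v_{3} + v_{6} + v_{7}  ⟹  sig = (2;(1,1,1))
  P={3,4,6}:  v_{3} + v_{4} + v_{6} = 0  ⟹  sig = (3;())
  P={2,3,6,7}:  v_{2} + v_{3} + v_{6} + v_{7} = v_{5}  ⟹  sig = (4;(1))

Signatures (|P|; sorted positive RHS coefficients), sorted:
    (2;())
    (2;())
    (2;(1))
    (2;(1,1))
    (2;(1,1,1))
    (2;(1,1,1))
    (3;())
    (4;(1))


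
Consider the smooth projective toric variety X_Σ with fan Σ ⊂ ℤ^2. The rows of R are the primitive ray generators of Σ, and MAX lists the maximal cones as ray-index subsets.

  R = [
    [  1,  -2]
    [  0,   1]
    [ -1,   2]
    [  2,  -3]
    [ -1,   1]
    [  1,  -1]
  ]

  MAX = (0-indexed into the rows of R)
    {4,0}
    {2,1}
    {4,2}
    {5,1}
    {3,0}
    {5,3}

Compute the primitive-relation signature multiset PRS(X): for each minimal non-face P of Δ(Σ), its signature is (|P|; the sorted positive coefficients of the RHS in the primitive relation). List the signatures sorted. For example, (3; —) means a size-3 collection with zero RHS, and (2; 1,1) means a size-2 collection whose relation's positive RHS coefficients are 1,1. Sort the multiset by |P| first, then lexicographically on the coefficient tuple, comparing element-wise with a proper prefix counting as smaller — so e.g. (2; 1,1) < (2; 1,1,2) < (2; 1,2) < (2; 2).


9 collections generate NE(X_Σ); each relation:

  P = {0,2}:  v_{0} + v_{2} = 0  →  sig = (2; —)
  P = {4,5}:  v_{4} + v_{5} = 0  →  sig = (2; —)
  P = {0,1}:  v_{0} + v_{1} = v_{5}  →  sig = (2; 1)
  P = {0,5}:  v_{0} + v_{5} = v_{3}  →  sig = (2; 1)
  P = {1,4}:  v_{1} + v_{4} = v_{2}  →  sig = (2; 1)
  P = {2,3}:  v_{2} + v_{3} = v_{5}  →  sig = (2; 1)
  P = {2,5}:  v_{2} + v_{5} = v_{1}  →  sig = (2; 1)
  P = {3,4}:  v_{3} + v_{4} = v_{0}  →  sig = (2; 1)
  P = {1,3}:  v_{1} + v_{3} = 2·v_{5}  →  sig = (2; 2)

Hence PRS(X_Σ) =
    (2; —)
    (2; —)
    (2; 1)
    (2; 1)
    (2; 1)
    (2; 1)
    (2; 1)
    (2; 1)
    (2; 2)


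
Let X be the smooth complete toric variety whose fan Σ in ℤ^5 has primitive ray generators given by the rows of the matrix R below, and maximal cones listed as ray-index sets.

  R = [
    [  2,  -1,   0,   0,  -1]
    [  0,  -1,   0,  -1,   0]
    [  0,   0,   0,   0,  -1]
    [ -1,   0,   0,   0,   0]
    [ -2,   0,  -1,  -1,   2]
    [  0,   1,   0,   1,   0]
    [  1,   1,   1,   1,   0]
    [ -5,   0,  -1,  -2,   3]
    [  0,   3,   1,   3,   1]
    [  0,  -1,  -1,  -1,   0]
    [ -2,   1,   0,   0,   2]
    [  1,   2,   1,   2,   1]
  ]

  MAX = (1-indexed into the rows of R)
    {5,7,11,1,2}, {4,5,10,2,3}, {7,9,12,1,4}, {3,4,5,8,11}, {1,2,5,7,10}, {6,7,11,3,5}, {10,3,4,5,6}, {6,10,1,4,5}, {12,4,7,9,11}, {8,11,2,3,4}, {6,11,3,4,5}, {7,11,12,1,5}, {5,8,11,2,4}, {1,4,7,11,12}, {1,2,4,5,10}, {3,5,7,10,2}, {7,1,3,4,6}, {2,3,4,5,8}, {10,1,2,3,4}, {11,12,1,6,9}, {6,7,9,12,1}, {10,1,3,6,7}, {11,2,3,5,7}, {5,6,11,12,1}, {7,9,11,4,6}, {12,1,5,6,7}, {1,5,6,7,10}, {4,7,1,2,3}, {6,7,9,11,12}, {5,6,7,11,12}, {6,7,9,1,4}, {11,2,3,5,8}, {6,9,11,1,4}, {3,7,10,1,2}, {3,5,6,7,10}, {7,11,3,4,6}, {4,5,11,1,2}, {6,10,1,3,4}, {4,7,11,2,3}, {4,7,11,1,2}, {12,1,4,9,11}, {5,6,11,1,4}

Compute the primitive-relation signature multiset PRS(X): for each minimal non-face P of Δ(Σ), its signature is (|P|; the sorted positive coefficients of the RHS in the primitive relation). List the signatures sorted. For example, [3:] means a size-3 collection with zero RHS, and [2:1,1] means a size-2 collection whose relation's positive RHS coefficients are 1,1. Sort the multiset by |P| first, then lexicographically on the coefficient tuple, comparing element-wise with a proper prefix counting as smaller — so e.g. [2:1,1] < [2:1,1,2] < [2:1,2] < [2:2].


24 minimal non-faces of Δ(Σ) (on 12 rays):

  • {2,6}:  v_{2} + v_{6} = 0  ⇒ sig = [2:]
  • {10,11}:  v_{10} + v_{11} = v_{5}  ⇒ sig = [2:1]
  • {2,9}:  v_{2} + v_{9} = v_{4} + v_{12}  ⇒ sig = [2:1,1]
  • {3,12}:  v_{3} + v_{12} = v_{6} + v_{7}  ⇒ sig = [2:1,1]
  • {1,8}:  v_{1} + v_{8} = v_{2} + v_{4} + v_{5}  ⇒ sig = [2:1,1,1]
  • {2,12}:  v_{2} + v_{12} = v_{1} + v_{7} + v_{11}  ⇒ sig = [2:1,1,1]
  • {6,8}:  v_{6} + v_{8} = v_{3} + v_{4} + v_{5} + v_{11}  ⇒ sig = [2:1,1,1,1]
  • {10,12}:  v_{10} + v_{12} = v_{1} + v_{5} + v_{6} + v_{7}  ⇒ sig = [2:1,1,1,1]
  • {8,10}:  v_{8} + v_{10} = v_{2} + v_{3} + v_{4} + 2·v_{5}  ⇒ sig = [2:1,1,1,2]
  • {3,9}:  v_{3} + v_{9} = v_{4} + 2·v_{6} + v_{7}  ⇒ sig = [2:1,1,2]
  • {7,8}:  v_{7} + v_{8} = v_{2} + v_{3} + 2·v_{11}  ⇒ sig = [2:1,1,2]
  • {8,9}:  v_{8} + v_{9} = v_{4} + v_{6} + 2·v_{11}  ⇒ sig = [2:1,1,2]
  • {9,10}:  v_{9} + v_{10} = v_{1} + 2·v_{6} + v_{11}  ⇒ sig = [2:1,1,2]
  • {5,9}:  v_{5} + v_{9} = v_{1} + 2·v_{6} + 2·v_{11}  ⇒ sig = [2:1,2,2]
  • {8,12}:  v_{8} + v_{12} = 2·v_{11}  ⇒ sig = [2:2]
  • {1,3,11}:  v_{1} + v_{3} + v_{11} = 0  ⇒ sig = [3:]
  • {4,7,10}:  v_{4} + v_{7} + v_{10} = 0  ⇒ sig = [3:]
  • {1,3,5}:  v_{1} + v_{3} + v_{5} = v_{10}  ⇒ sig = [3:1]
  • {4,5,7}:  v_{4} + v_{5} + v_{7} = v_{11}  ⇒ sig = [3:1]
  • {4,6,12}:  v_{4} + v_{6} + v_{12} = v_{9}  ⇒ sig = [3:1]
  • {4,5,12}:  v_{4} + v_{5} + v_{12} = v_{1} + v_{6} + 2·v_{11}  ⇒ sig = [3:1,1,2]
  • {1,6,7,11}:  v_{1} + v_{6} + v_{7} + v_{11} = v_{12}  ⇒ sig = [4:1]
  • {1,7,9,11}:  v_{1} + v_{7} + v_{9} + v_{11} = v_{4} + 2·v_{12}  ⇒ sig = [4:1,2]
  • {2,3,4,5,11}:  v_{2} + v_{3} + v_{4} + v_{5} + v_{11} = v_{8}  ⇒ sig = [5:1]

Sorted signature multiset PRS(X):
{ [2:],  [2:1],  [2:1,1] ×2,  [2:1,1,1] ×2,  [2:1,1,1,1] ×2,  [2:1,1,1,2],  [2:1,1,2] ×4,  [2:1,2,2],  [2:2],  [3:] ×2,  [3:1] ×3,  [3:1,1,2],  [4:1],  [4:1,2],  [5:1] }


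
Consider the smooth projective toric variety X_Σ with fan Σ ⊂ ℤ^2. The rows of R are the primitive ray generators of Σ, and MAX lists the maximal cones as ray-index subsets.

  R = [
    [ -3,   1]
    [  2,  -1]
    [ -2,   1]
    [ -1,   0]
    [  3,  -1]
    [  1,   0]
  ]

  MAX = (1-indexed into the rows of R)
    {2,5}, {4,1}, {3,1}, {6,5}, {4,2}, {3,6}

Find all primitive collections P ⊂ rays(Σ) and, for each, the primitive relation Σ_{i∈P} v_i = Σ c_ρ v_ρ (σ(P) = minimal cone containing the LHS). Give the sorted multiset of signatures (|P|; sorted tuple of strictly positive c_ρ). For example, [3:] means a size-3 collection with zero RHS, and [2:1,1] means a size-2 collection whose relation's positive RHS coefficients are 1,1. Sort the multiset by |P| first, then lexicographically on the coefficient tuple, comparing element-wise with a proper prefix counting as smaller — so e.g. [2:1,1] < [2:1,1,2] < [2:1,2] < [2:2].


Σ has 9 primitive collections:

  P={1,5}:  v_{1} + v_{5} = 0 — sig = [2:]
  P={2,3}:  v_{2} + v_{3} = 0 — sig = [2:]
  P={4,6}:  v_{4} + v_{6} = 0 — sig = [2:]
  P={1,2}:  v_{1} + v_{2} = v_{4} — sig = [2:1]
  P={1,6}:  v_{1} + v_{6} = v_{3} — sig = [2:1]
  P={2,6}:  v_{2} + v_{6} = v_{5} — sig = [2:1]
  P={3,4}:  v_{3} + v_{4} = v_{1} — sig = [2:1]
  P={3,5}:  v_{3} + v_{5} = v_{6} — sig = [2:1]
  P={4,5}:  v_{4} + v_{5} = v_{2} — sig = [2:1]

Hence PRS(X_Σ) =
    |P|=2: 9 collections, coeffs (), (), (), (1), (1), (1), (1), (1), (1)


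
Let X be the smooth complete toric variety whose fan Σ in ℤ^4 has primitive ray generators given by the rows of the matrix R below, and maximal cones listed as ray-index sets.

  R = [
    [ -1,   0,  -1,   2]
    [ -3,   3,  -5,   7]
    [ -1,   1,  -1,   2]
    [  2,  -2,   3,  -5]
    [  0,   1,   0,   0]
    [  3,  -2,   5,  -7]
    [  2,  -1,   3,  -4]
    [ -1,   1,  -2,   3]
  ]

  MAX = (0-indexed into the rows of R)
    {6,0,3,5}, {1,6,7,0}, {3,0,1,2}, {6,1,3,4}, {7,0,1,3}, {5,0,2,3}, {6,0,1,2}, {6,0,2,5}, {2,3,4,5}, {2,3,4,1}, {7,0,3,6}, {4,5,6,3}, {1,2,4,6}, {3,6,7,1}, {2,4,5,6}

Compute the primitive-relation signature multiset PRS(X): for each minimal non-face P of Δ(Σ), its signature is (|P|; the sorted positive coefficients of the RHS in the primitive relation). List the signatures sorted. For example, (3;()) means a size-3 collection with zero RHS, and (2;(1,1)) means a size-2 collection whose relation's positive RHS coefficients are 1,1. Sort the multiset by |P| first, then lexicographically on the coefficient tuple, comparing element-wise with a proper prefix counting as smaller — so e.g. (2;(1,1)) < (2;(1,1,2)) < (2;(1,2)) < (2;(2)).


7 minimal non-faces of Δ(Σ) (on 8 rays):

  P={0,4}:  v_{0} + v_{4} = v_{2}  ⇒ sig = (2;(1))
  P={1,5}:  v_{1} + v_{5} = v_{4}  ⇒ sig = (2;(1))
  P={5,7}:  v_{5} + v_{7} = v_{6}  ⇒ sig = (2;(1))
  P={4,7}:  v_{4} + v_{7} = v_{1} + v_{6}  ⇒ sig = (2;(1,1))
  P={2,7}:  v_{2} + v_{7} = v_{0} + v_{1} + v_{6}  ⇒ sig = (2;(1,1,1))
  P={2,3,6}:  v_{2} + v_{3} + v_{6} = v_{5}  ⇒ sig = (3;(1))
  P={0,1,3,6}:  v_{0} + v_{1} + v_{3} + v_{6} = 0  ⇒ sig = (4;())

Sorted signature multiset PRS(X):
[(2;(1)), (2;(1)), (2;(1)), (2;(1,1)), (2;(1,1,1)), (3;(1)), (4;())]


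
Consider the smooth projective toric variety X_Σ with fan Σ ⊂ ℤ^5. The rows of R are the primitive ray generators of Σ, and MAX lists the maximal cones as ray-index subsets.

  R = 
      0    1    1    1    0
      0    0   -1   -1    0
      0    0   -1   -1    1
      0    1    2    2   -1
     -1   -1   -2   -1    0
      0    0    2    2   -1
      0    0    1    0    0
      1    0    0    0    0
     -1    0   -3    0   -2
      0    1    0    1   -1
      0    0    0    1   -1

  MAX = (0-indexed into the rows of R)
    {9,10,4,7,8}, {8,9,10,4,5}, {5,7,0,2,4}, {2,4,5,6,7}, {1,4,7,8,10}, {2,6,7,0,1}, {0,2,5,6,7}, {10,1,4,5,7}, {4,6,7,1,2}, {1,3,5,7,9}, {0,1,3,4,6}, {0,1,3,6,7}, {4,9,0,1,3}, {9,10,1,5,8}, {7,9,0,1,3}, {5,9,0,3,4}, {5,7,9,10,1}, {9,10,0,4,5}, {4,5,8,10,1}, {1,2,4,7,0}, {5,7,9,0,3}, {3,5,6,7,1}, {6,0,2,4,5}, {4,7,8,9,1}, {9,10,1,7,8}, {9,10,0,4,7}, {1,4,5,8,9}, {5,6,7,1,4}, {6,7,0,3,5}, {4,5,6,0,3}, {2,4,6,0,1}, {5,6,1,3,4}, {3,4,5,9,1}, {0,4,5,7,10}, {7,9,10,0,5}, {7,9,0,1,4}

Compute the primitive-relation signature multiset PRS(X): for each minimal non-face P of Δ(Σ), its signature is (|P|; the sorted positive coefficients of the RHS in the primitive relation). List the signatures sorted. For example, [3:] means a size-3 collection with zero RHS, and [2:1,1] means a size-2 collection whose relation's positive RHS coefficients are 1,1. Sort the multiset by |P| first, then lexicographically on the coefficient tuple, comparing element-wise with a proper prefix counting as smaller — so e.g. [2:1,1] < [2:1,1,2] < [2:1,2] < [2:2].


Primitive collections (18):

  • {2,3}:  v_{2} + v_{3} = v_{0} ; sig = [2:1]
  • {3,10}:  v_{3} + v_{10} = v_{5} + v_{9} ; sig = [2:1,1]
  • {6,9}:  v_{6} + v_{9} = v_{1} + v_{3} ; sig = [2:1,1]
  • {6,10}:  v_{6} + v_{10} = v_{1} + v_{5} ; sig = [2:1,1]
  • {2,10}:  v_{2} + v_{10} = v_{0} + v_{4} + v_{7} ; sig = [2:1,1,1]
  • {2,8}:  v_{2} + v_{8} = v_{0} + v_{1} + 2·v_{4} + v_{7} + v_{9} ; sig = [2:1,1,1,1,2]
  • {2,9}:  v_{2} + v_{9} = 2·v_{0} + v_{1} + v_{4} + v_{7} ; sig = [2:1,1,1,2]
  • {3,8}:  v_{3} + v_{8} = v_{1} + v_{4} + v_{5} + 2·v_{9} ; sig = [2:1,1,1,2]
  • {6,8}:  v_{6} + v_{8} = 2·v_{1} + v_{4} + v_{5} + v_{9} ; sig = [2:1,1,1,2]
  • {0,8}:  v_{0} + v_{8} = v_{4} + 2·v_{9} ; sig = [2:1,2]
  • {1,2,5}:  v_{1} + v_{2} + v_{5} = 0 ; sig = [3:]
  • {0,1,5}:  v_{0} + v_{1} + v_{5} = v_{3} ; sig = [3:1]
  • {0,1,10}:  v_{0} + v_{1} + v_{10} = v_{9} ; sig = [3:1]
  • {3,4,7}:  v_{3} + v_{4} + v_{7} = v_{10} ; sig = [3:1]
  • {5,7,8}:  v_{5} + v_{7} + v_{8} = v_{1} + 3·v_{10} ; sig = [3:1,3]
  • {0,4,6,7}:  v_{0} + v_{4} + v_{6} + v_{7} = 0 ; sig = [4:]
  • {1,4,9,10}:  v_{1} + v_{4} + v_{9} + v_{10} = v_{8} ; sig = [4:1]
  • {4,5,7,9}:  v_{4} + v_{5} + v_{7} + v_{9} = 2·v_{10} ; sig = [4:2]

so the primitive-relation signature multiset is
[[2:1], [2:1,1], [2:1,1], [2:1,1], [2:1,1,1], [2:1,1,1,1,2], [2:1,1,1,2], [2:1,1,1,2], [2:1,1,1,2], [2:1,2], [3:], [3:1], [3:1], [3:1], [3:1,3], [4:], [4:1], [4:2]]


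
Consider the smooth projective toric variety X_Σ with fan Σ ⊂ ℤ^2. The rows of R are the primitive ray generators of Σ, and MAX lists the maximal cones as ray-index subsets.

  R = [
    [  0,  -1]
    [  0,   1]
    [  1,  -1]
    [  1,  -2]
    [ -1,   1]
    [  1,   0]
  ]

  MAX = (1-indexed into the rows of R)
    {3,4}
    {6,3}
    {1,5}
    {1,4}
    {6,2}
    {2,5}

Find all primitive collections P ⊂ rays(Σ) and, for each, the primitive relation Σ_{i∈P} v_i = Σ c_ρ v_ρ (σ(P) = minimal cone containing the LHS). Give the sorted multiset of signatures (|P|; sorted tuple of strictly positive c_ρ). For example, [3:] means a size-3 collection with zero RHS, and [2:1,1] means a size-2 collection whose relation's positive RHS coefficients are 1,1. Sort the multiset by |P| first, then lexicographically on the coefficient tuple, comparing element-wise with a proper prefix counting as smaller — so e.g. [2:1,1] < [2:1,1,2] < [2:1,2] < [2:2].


|primitive collections| = 9. Relations:

  {1,2}:  v_{1} + v_{2} = 0  →  sig = [2:]
  {3,5}:  v_{3} + v_{5} = 0  →  sig = [2:]
  {1,3}:  v_{1} + v_{3} = v_{4}  →  sig = [2:1]
  {1,6}:  v_{1} + v_{6} = v_{3}  →  sig = [2:1]
  {2,3}:  v_{2} + v_{3} = v_{6}  →  sig = [2:1]
  {2,4}:  v_{2} + v_{4} = v_{3}  →  sig = [2:1]
  {4,5}:  v_{4} + v_{5} = v_{1}  →  sig = [2:1]
  {5,6}:  v_{5} + v_{6} = v_{2}  →  sig = [2:1]
  {4,6}:  v_{4} + v_{6} = 2·v_{3}  →  sig = [2:2]

Sorted signature multiset PRS(X):
    |P|=2: 9 collections, coeffs (), (), (1), (1), (1), (1), (1), (1), (2)


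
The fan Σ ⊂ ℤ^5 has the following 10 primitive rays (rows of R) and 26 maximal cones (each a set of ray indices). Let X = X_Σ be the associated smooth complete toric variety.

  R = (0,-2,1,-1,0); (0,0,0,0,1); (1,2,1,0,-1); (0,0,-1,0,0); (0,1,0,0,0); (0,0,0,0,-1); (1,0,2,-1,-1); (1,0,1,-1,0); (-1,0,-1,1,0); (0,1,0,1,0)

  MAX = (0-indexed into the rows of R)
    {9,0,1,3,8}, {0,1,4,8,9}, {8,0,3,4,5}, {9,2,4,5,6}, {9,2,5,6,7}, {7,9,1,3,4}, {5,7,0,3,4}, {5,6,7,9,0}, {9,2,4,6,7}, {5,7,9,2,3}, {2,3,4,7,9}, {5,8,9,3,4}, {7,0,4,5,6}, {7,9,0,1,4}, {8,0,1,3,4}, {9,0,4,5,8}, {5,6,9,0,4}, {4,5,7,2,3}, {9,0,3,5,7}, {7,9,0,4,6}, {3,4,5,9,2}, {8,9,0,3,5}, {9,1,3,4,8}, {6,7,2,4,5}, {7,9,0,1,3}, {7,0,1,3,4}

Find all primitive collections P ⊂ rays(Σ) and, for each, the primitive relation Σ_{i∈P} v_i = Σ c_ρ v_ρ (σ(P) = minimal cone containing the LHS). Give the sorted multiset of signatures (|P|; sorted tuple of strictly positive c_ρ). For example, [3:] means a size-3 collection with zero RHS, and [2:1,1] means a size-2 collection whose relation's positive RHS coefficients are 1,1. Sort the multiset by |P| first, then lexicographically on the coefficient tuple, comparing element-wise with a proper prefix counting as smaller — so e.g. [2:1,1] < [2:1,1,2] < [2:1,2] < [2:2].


|primitive collections| = 10. Relations:

  • {1,5}:  v_{1} + v_{5} = 0  ⇒ sig = [2:]
  • {7,8}:  v_{7} + v_{8} = 0  ⇒ sig = [2:]
  • {0,2}:  v_{0} + v_{2} = v_{6}  ⇒ sig = [2:1]
  • {3,6}:  v_{3} + v_{6} = v_{5} + v_{7}  ⇒ sig = [2:1,1]
  • {1,2}:  v_{1} + v_{2} = v_{4} + v_{7} + v_{9}  ⇒ sig = [2:1,1,1]
  • {2,8}:  v_{2} + v_{8} = v_{4} + v_{5} + v_{9}  ⇒ sig = [2:1,1,1]
  • {1,6}:  v_{1} + v_{6} = v_{0} + v_{4} + v_{7} + v_{9}  ⇒ sig = [2:1,1,1,1]
  • {6,8}:  v_{6} + v_{8} = v_{0} + v_{4} + v_{5} + v_{9}  ⇒ sig = [2:1,1,1,1]
  • {0,3,4,9}:  v_{0} + v_{3} + v_{4} + v_{9} = 0  ⇒ sig = [4:]
  • {4,5,7,9}:  v_{4} + v_{5} + v_{7} + v_{9} = v_{2}  ⇒ sig = [4:1]

Sorted signature multiset PRS(X):
    |P|=2: 8 collections, coeffs (), (), (1), (1,1), (1,1,1), (1,1,1), (1,1,1,1), (1,1,1,1)
    |P|=4: 2 collections, coeffs (), (1)


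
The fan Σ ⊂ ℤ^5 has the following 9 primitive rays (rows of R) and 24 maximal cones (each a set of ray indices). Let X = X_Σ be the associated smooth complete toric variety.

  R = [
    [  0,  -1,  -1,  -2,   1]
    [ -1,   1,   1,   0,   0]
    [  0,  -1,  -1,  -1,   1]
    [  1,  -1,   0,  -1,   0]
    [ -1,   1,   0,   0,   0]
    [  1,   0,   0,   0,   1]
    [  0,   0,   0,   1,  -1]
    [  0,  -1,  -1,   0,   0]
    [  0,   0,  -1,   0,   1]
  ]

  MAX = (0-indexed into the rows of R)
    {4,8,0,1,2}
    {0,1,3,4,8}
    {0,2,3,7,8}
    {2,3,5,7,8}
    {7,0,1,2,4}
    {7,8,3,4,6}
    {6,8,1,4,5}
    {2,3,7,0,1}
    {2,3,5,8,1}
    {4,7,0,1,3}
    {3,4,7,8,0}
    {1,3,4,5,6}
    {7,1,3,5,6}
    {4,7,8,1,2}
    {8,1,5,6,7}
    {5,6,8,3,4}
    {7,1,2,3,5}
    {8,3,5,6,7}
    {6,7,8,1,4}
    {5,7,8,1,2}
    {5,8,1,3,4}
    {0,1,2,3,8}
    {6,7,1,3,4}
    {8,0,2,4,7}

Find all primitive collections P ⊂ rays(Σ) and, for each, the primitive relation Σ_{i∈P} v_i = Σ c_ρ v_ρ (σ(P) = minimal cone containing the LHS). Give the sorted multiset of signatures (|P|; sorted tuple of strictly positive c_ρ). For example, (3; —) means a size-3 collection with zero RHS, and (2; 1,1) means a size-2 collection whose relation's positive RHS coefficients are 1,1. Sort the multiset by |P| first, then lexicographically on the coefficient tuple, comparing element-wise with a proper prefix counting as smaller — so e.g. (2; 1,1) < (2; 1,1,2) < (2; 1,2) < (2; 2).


|primitive collections| = 9. Relations:

  • {2,6}:  v_{2} + v_{6} = v_{7}  →  sig = (2; 1)
  • {0,6}:  v_{0} + v_{6} = v_{3} + v_{4} + v_{7}  →  sig = (2; 1,1,1)
  • {0,5}:  v_{0} + v_{5} = v_{1} + 2·v_{3} + 2·v_{8}  →  sig = (2; 1,2,2)
  • {2,3,4}:  v_{2} + v_{3} + v_{4} = v_{0}  →  sig = (3; 1)
  • {4,5,7}:  v_{4} + v_{5} + v_{7} = v_{8}  →  sig = (3; 1)
  • {2,4,5}:  v_{2} + v_{4} + v_{5} = v_{1} + v_{3} + 2·v_{8}  →  sig = (3; 1,1,2)
  • {1,3,6,8}:  v_{1} + v_{3} + v_{6} + v_{8} = 0  →  sig = (4; —)
  • {1,3,7,8}:  v_{1} + v_{3} + v_{7} + v_{8} = v_{2}  →  sig = (4; 1)
  • {0,1,7,8}:  v_{0} + v_{1} + v_{7} + v_{8} = 2·v_{2} + v_{4}  →  sig = (4; 1,2)

Hence PRS(X_Σ) =
[(2; 1), (2; 1,1,1), (2; 1,2,2), (3; 1), (3; 1), (3; 1,1,2), (4; —), (4; 1), (4; 1,2)]


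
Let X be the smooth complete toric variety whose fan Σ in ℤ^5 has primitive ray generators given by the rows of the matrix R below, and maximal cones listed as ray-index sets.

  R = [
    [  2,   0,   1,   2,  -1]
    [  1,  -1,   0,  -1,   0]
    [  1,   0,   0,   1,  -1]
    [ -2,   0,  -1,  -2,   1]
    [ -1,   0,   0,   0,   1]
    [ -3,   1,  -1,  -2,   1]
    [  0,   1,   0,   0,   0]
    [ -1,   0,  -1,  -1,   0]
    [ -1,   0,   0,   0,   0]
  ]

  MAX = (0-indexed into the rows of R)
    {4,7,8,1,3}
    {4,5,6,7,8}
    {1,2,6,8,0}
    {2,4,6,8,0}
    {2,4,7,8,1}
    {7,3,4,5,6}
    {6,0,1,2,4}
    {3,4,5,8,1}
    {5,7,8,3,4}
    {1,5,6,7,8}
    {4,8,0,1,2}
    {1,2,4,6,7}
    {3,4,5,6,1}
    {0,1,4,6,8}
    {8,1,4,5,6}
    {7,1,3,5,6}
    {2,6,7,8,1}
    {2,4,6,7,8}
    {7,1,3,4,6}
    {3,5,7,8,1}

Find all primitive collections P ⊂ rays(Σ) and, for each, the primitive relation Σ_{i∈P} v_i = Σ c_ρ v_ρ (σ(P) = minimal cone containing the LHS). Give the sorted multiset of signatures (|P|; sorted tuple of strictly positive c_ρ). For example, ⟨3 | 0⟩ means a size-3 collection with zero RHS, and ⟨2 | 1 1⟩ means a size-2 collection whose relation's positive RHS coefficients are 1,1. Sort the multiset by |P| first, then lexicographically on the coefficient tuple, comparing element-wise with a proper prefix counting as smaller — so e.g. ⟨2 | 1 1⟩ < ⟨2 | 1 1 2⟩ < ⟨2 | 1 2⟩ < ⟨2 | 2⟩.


9 collections generate NE(X_Σ); each relation:

  {0,3}:  v_{0} + v_{3} = 0  ⇒ sig = ⟨2 | 0⟩
  {0,7}:  v_{0} + v_{7} = v_{2}  ⇒ sig = ⟨2 | 1⟩
  {2,3}:  v_{2} + v_{3} = v_{7}  ⇒ sig = ⟨2 | 1⟩
  {0,5}:  v_{0} + v_{5} = v_{6} + v_{8}  ⇒ sig = ⟨2 | 1 1⟩
  {2,5}:  v_{2} + v_{5} = v_{6} + v_{7} + v_{8}  ⇒ sig = ⟨2 | 1 1 1⟩
  {3,6,8}:  v_{3} + v_{6} + v_{8} = v_{5}  ⇒ sig = ⟨3 | 1⟩
  {1,4,5,7}:  v_{1} + v_{4} + v_{5} + v_{7} = 2·v_{3}  ⇒ sig = ⟨4 | 2⟩
  {1,2,4,6,8}:  v_{1} + v_{2} + v_{4} + v_{6} + v_{8} = 0  ⇒ sig = ⟨5 | 0⟩
  {1,4,6,7,8}:  v_{1} + v_{4} + v_{6} + v_{7} + v_{8} = v_{3}  ⇒ sig = ⟨5 | 1⟩

so the primitive-relation signature multiset is
[⟨2 | 0⟩, ⟨2 | 1⟩, ⟨2 | 1⟩, ⟨2 | 1 1⟩, ⟨2 | 1 1 1⟩, ⟨3 | 1⟩, ⟨4 | 2⟩, ⟨5 | 0⟩, ⟨5 | 1⟩]


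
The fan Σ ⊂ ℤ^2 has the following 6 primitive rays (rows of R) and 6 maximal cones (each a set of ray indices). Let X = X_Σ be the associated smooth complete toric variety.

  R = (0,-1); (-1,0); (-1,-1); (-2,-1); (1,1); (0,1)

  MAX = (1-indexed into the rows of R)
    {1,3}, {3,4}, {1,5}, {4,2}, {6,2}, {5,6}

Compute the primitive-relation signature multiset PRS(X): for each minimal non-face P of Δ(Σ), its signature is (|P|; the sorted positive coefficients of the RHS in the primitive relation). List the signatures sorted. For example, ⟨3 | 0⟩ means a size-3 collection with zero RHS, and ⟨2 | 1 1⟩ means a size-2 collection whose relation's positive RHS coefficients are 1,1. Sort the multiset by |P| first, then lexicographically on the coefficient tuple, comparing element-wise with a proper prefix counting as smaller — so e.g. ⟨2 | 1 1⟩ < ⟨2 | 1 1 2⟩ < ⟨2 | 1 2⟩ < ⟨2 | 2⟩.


The 9 primitive collections of Σ (r=6, n=2):

  P={1,6}:  v_{1} + v_{6} = 0  so sig = ⟨2 | 0⟩
  P={3,5}:  v_{3} + v_{5} = 0  so sig = ⟨2 | 0⟩
  P={1,2}:  v_{1} + v_{2} = v_{3}  so sig = ⟨2 | 1⟩
  P={2,3}:  v_{2} + v_{3} = v_{4}  so sig = ⟨2 | 1⟩
  P={2,5}:  v_{2} + v_{5} = v_{6}  so sig = ⟨2 | 1⟩
  P={3,6}:  v_{3} + v_{6} = v_{2}  so sig = ⟨2 | 1⟩
  P={4,5}:  v_{4} + v_{5} = v_{2}  so sig = ⟨2 | 1⟩
  P={1,4}:  v_{1} + v_{4} = 2·v_{3}  so sig = ⟨2 | 2⟩
  P={4,6}:  v_{4} + v_{6} = 2·v_{2}  so sig = ⟨2 | 2⟩

Signatures (|P|; sorted positive RHS coefficients), sorted:
{ ⟨2 | 0⟩ ×2,  ⟨2 | 1⟩ ×5,  ⟨2 | 2⟩ ×2 }


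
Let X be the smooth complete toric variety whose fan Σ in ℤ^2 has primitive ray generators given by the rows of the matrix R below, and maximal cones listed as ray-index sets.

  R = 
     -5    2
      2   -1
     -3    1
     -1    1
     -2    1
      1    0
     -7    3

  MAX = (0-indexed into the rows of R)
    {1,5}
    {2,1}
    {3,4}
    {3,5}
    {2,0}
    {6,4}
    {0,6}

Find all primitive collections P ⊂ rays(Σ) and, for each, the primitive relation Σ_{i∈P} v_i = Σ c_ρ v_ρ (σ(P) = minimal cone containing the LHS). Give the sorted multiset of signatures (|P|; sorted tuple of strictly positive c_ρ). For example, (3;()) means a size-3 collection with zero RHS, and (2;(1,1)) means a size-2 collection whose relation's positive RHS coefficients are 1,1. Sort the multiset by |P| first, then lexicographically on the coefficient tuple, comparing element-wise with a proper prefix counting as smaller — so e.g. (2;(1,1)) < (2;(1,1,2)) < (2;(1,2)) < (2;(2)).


Primitive collections (14):

  P={1,4}:  v_{1} + v_{4} = 0  →  sig = (2;())
  P={0,1}:  v_{0} + v_{1} = v_{2}  →  sig = (2;(1))
  P={0,4}:  v_{0} + v_{4} = v_{6}  →  sig = (2;(1))
  P={1,3}:  v_{1} + v_{3} = v_{5}  →  sig = (2;(1))
  P={1,6}:  v_{1} + v_{6} = v_{0}  →  sig = (2;(1))
  P={2,4}:  v_{2} + v_{4} = v_{0}  →  sig = (2;(1))
  P={2,5}:  v_{2} + v_{5} = v_{4}  →  sig = (2;(1))
  P={4,5}:  v_{4} + v_{5} = v_{3}  →  sig = (2;(1))
  P={0,5}:  v_{0} + v_{5} = 2·v_{4}  →  sig = (2;(2))
  P={2,3}:  v_{2} + v_{3} = 2·v_{4}  →  sig = (2;(2))
  P={2,6}:  v_{2} + v_{6} = 2·v_{0}  →  sig = (2;(2))
  P={0,3}:  v_{0} + v_{3} = 3·v_{4}  →  sig = (2;(3))
  P={5,6}:  v_{5} + v_{6} = 3·v_{4}  →  sig = (2;(3))
  P={3,6}:  v_{3} + v_{6} = 4·v_{4}  →  sig = (2;(4))

Signatures (|P|; sorted positive RHS coefficients), sorted:
    (2;())
    (2;(1))
    (2;(1))
    (2;(1))
    (2;(1))
    (2;(1))
    (2;(1))
    (2;(1))
    (2;(2))
    (2;(2))
    (2;(2))
    (2;(3))
    (2;(3))
    (2;(4))


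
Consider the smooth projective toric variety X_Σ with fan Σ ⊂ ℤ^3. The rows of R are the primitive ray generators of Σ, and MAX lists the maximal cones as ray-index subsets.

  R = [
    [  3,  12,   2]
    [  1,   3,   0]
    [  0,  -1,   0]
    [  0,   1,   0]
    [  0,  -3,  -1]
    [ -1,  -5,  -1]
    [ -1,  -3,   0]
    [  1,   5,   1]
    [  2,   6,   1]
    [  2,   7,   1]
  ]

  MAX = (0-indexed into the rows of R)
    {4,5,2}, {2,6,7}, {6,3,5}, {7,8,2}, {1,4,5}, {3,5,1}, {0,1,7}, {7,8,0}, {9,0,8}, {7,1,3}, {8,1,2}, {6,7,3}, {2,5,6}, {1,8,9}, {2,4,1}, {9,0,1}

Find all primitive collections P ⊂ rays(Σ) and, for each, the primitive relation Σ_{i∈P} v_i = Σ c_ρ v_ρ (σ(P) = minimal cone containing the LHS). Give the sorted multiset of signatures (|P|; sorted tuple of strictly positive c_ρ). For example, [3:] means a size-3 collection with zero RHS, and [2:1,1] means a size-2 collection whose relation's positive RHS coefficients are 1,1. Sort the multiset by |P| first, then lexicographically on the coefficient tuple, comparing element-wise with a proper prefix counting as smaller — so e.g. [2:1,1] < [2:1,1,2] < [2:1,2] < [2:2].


Primitive collections (25):

  P={1,6}:  v_{1} + v_{6} = 0 ; sig = [2:]
  P={2,3}:  v_{2} + v_{3} = 0 ; sig = [2:]
  P={5,7}:  v_{5} + v_{7} = 0 ; sig = [2:]
  P={0,5}:  v_{0} + v_{5} = v_{9} ; sig = [2:1]
  P={2,9}:  v_{2} + v_{9} = v_{8} ; sig = [2:1]
  P={3,8}:  v_{3} + v_{8} = v_{9} ; sig = [2:1]
  P={7,9}:  v_{7} + v_{9} = v_{0} ; sig = [2:1]
  P={0,2}:  v_{0} + v_{2} = v_{7} + v_{8} ; sig = [2:1,1]
  P={0,4}:  v_{0} + v_{4} = v_{1} + v_{8} ; sig = [2:1,1]
  P={3,4}:  v_{3} + v_{4} = v_{1} + v_{5} ; sig = [2:1,1]
  P={3,9}:  v_{3} + v_{9} = v_{1} + v_{7} ; sig = [2:1,1]
  P={4,6}:  v_{4} + v_{6} = v_{2} + v_{5} ; sig = [2:1,1]
  P={4,7}:  v_{4} + v_{7} = v_{1} + v_{2} ; sig = [2:1,1]
  P={5,9}:  v_{5} + v_{9} = v_{1} + v_{2} ; sig = [2:1,1]
  P={6,9}:  v_{6} + v_{9} = v_{2} + v_{7} ; sig = [2:1,1]
  P={0,3}:  v_{0} + v_{3} = v_{1} + 2·v_{7} ; sig = [2:1,2]
  P={0,6}:  v_{0} + v_{6} = v_{2} + 2·v_{7} ; sig = [2:1,2]
  P={5,8}:  v_{5} + v_{8} = v_{1} + 2·v_{2} ; sig = [2:1,2]
  P={6,8}:  v_{6} + v_{8} = 2·v_{2} + v_{7} ; sig = [2:1,2]
  P={4,9}:  v_{4} + v_{9} = 2·v_{1} + 2·v_{2} ; sig = [2:2,2]
  P={4,8}:  v_{4} + v_{8} = 2·v_{1} + 3·v_{2} ; sig = [2:2,3]
  P={1,2,5}:  v_{1} + v_{2} + v_{5} = v_{4} ; sig = [3:1]
  P={1,2,7}:  v_{1} + v_{2} + v_{7} = v_{9} ; sig = [3:1]
  P={1,7,8}:  v_{1} + v_{7} + v_{8} = 2·v_{9} ; sig = [3:2]
  P={0,1,8}:  v_{0} + v_{1} + v_{8} = 3·v_{9} ; sig = [3:3]

Sorted signature multiset PRS(X):
    |P|=2: 21 collections, coeffs (), (), (), (1), (1), (1), (1), (1,1), (1,1), (1,1), (1,1), (1,1), (1,1), (1,1), (1,1), (1,2), (1,2), (1,2), (1,2), (2,2), (2,3)
    |P|=3: 4 collections, coeffs (1), (1), (2), (3)
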